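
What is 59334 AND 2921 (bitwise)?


0b1110011111000110 & 0b101101101001 = 0b1101000000 = 832

832


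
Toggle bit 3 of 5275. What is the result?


5275 ^ (1 << 3) = 5275 ^ 8 = 5267

5267


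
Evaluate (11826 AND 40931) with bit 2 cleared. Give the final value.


Step 1: 11826 & 40931 = 3618
Step 2: 3618 & ~(1 << 2) = 3618

3618


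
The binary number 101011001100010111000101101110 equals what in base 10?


101011001100010111000101101110 in decimal = 724660590

724660590


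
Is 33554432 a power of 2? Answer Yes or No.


0b10000000000000000000000000. Only one bit set => Yes

Yes


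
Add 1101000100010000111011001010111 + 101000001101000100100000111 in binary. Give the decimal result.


1101000100010000111011001010111 + 101000001101000100100000111 = 1101101100011101111111101011110 = 1838088030

1838088030


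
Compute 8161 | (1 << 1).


8161 | (1 << 1) = 8161 | 2 = 8163

8163


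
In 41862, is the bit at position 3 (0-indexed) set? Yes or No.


0b1010001110000110, bit 3 = 0. No

No


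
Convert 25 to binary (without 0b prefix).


25 = 11001 in binary

11001


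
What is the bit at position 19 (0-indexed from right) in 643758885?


0b100110010111101111101100100101, position 19 = 1

1


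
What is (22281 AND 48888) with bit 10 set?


Step 1: 22281 & 48888 = 5640
Step 2: 5640 | (1 << 10) = 5640 | 1024 = 5640

5640


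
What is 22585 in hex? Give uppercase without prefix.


22585 = 5839 hex

5839


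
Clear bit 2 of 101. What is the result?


101 & ~(1 << 2) = 97

97


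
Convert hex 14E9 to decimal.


14E9 hex = 5353 decimal

5353


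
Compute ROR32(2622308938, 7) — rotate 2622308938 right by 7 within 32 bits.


Rotate 0b10011100010011010100001001001010 right by 7 (32-bit) = 0b10010101001110001001101010000100 = 2503514756

2503514756


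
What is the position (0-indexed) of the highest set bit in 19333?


0b100101110000101. Highest set bit at position 14

14


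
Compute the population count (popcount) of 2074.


0b100000011010 has 4 set bits

4


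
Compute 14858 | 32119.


0b11101000001010 | 0b111110101110111 = 0b111111101111111 = 32639

32639


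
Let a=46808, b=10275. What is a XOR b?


46808 ^ 10275 = 40699

40699


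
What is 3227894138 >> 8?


0b11000000011001011100000101111010 >> 8 = 0b110000000110010111000001 = 12608961

12608961


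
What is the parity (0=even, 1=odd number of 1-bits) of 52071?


0b1100101101100111 has 10 ones => parity 0

0


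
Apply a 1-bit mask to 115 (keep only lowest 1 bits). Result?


115 & 1 = 1

1


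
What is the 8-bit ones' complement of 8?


8 ^ 255 = 247

247


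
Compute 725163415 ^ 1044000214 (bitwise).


0b101011001110010001110110010111 ^ 0b111110001110100010110111010110 = 0b10101000000110011000001000001 = 352530497

352530497


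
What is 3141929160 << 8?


0b10111011010001100000100011001000 << 8 = 0b1011101101000110000010001100100000000000 = 804333864960

804333864960


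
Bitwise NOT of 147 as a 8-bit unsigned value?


~0b10010011 = 0b1101100 = 108 (8-bit unsigned)

108


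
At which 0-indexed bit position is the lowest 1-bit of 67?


0b1000011. Lowest set bit at position 0

0


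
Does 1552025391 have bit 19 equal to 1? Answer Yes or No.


0b1011100100000100000011100101111, bit 19 = 0. No

No


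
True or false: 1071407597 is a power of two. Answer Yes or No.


0b111111110111000110000111101101. Multiple bits set => No

No


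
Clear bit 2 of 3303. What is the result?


3303 & ~(1 << 2) = 3299

3299


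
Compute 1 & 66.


0b1 & 0b1000010 = 0b0 = 0

0


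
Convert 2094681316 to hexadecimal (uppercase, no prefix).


2094681316 = 7CDA4CE4 hex

7CDA4CE4


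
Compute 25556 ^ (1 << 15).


25556 ^ (1 << 15) = 25556 ^ 32768 = 58324

58324


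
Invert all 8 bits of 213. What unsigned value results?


213 ^ 255 = 42

42


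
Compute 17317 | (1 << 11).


17317 | (1 << 11) = 17317 | 2048 = 19365

19365


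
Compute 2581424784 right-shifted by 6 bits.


0b10011001110111010110101010010000 >> 6 = 0b10011001110111010110101010 = 40334762

40334762


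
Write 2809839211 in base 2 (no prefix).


2809839211 = 10100111011110101011111001101011 in binary

10100111011110101011111001101011


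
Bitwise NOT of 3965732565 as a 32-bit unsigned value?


~0b11101100011000000100011011010101 = 0b10011100111111011100100101010 = 329234730 (32-bit unsigned)

329234730


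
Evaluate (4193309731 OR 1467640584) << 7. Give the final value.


Step 1: 4193309731 | 1467640584 = 4294639403
Step 2: 4294639403 << 7 = 549713843584

549713843584


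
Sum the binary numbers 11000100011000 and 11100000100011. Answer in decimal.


11000100011000 + 11100000100011 = 110100100111011 = 26939

26939


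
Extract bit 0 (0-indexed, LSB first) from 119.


0b1110111, position 0 = 1

1


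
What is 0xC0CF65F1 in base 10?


C0CF65F1 hex = 3234817521 decimal

3234817521


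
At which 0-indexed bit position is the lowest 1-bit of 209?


0b11010001. Lowest set bit at position 0

0


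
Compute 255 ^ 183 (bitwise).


0b11111111 ^ 0b10110111 = 0b1001000 = 72

72


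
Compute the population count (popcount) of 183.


0b10110111 has 6 set bits

6


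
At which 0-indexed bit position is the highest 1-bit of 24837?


0b110000100000101. Highest set bit at position 14

14


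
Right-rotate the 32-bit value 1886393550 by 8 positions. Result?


Rotate 0b1110000011100000001010011001110 right by 8 (32-bit) = 0b11001110011100000111000000010100 = 3463475220

3463475220


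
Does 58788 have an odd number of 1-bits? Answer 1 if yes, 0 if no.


0b1110010110100100 has 8 ones => parity 0

0


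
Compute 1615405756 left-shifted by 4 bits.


0b1100000010010010010001010111100 << 4 = 0b11000000100100100100010101111000000 = 25846492096

25846492096


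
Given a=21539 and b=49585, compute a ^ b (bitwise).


21539 ^ 49585 = 38290

38290


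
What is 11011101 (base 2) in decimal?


11011101 in decimal = 221

221


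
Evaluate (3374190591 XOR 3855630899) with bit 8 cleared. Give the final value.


Step 1: 3374190591 ^ 3855630899 = 751717836
Step 2: 751717836 & ~(1 << 8) = 751717580

751717580


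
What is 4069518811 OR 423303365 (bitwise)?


0b11110010100011111110110111011011 | 0b11001001110110001100011000101 = 0b11111011101111111111110111011111 = 4223663583

4223663583


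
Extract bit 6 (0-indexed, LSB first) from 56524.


0b1101110011001100, position 6 = 1

1


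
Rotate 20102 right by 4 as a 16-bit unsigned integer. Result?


Rotate 0b100111010000110 right by 4 (16-bit) = 0b110010011101000 = 25832

25832


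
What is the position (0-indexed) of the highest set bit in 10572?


0b10100101001100. Highest set bit at position 13

13


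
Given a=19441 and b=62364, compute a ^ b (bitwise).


19441 ^ 62364 = 47213

47213


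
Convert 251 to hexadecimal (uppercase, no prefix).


251 = FB hex

FB


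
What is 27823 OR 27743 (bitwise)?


0b110110010101111 | 0b110110001011111 = 0b110110011111111 = 27903

27903


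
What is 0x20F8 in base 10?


20F8 hex = 8440 decimal

8440


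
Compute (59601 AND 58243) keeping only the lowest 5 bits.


Step 1: 59601 & 58243 = 57473
Step 2: 57473 & 31 = 1

1


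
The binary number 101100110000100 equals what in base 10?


101100110000100 in decimal = 22916

22916


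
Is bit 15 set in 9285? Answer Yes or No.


0b10010001000101, bit 15 = 0. No

No


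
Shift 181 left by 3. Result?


0b10110101 << 3 = 0b10110101000 = 1448

1448


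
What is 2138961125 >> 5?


0b1111111011111011111010011100101 >> 5 = 0b11111110111110111110100111 = 66842535

66842535


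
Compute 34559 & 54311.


0b1000011011111111 & 0b1101010000100111 = 0b1000010000100111 = 33831

33831


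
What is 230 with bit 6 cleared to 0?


230 & ~(1 << 6) = 166

166


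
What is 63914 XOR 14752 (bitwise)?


0b1111100110101010 ^ 0b11100110100000 = 0b1100000000001010 = 49162

49162


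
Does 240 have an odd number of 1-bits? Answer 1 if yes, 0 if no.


0b11110000 has 4 ones => parity 0

0


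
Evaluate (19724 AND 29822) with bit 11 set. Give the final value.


Step 1: 19724 & 29822 = 17420
Step 2: 17420 | (1 << 11) = 17420 | 2048 = 19468

19468


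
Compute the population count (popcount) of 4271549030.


0b11111110100110101010101001100110 has 19 set bits

19


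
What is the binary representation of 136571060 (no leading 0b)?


136571060 = 1000001000111110100010110100 in binary

1000001000111110100010110100


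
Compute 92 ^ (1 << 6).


92 ^ (1 << 6) = 92 ^ 64 = 28

28


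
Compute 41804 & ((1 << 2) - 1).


41804 & 3 = 0

0


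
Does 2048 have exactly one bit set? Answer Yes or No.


0b100000000000. Only one bit set => Yes

Yes


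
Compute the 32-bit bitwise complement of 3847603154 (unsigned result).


~0b11100101010101011100001111010010 = 0b11010101010100011110000101101 = 447364141 (32-bit unsigned)

447364141


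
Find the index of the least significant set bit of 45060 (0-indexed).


0b1011000000000100. Lowest set bit at position 2

2


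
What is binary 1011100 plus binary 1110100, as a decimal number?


1011100 + 1110100 = 11010000 = 208

208


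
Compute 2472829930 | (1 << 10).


2472829930 | (1 << 10) = 2472829930 | 1024 = 2472830954

2472830954


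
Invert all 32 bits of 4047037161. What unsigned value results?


4047037161 ^ 4294967295 = 247930134

247930134


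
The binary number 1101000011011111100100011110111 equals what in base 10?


1101000011011111100100011110111 in decimal = 1752156407

1752156407


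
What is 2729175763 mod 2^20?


2729175763 & 1048575 = 781011

781011


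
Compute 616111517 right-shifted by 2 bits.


0b100100101110010001110110011101 >> 2 = 0b1001001011100100011101100111 = 154027879

154027879


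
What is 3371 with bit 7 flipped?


3371 ^ (1 << 7) = 3371 ^ 128 = 3499

3499


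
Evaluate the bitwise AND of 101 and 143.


0b1100101 & 0b10001111 = 0b101 = 5

5


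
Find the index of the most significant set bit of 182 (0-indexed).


0b10110110. Highest set bit at position 7

7


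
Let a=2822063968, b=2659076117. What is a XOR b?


2822063968 ^ 2659076117 = 910888821

910888821


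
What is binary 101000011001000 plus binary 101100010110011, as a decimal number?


101000011001000 + 101100010110011 = 1010100101111011 = 43387

43387


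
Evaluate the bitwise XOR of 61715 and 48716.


0b1111000100010011 ^ 0b1011111001001100 = 0b100111101011111 = 20319

20319


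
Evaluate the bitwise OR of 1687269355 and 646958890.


0b1100100100100011010111111101011 | 0b100110100011111100111100101010 = 0b1100110100111111110111111101011 = 1721757675

1721757675


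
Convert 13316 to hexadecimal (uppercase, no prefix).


13316 = 3404 hex

3404


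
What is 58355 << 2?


0b1110001111110011 << 2 = 0b111000111111001100 = 233420

233420


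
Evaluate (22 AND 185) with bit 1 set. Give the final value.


Step 1: 22 & 185 = 16
Step 2: 16 | (1 << 1) = 16 | 2 = 18

18


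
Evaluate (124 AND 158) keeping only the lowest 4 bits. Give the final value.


Step 1: 124 & 158 = 28
Step 2: 28 & 15 = 12

12


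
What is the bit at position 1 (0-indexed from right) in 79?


0b1001111, position 1 = 1

1


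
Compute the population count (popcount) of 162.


0b10100010 has 3 set bits

3


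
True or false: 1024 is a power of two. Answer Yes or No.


0b10000000000. Only one bit set => Yes

Yes


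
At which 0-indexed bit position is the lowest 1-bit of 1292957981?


0b1001101000100001111100100011101. Lowest set bit at position 0

0


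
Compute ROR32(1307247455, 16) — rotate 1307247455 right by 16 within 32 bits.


Rotate 0b1001101111010110000001101011111 right by 16 (32-bit) = 0b11010111110100110111101011 = 56577515

56577515


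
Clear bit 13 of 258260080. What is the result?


258260080 & ~(1 << 13) = 258251888

258251888


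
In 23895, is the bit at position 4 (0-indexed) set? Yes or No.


0b101110101010111, bit 4 = 1. Yes

Yes


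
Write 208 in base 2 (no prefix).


208 = 11010000 in binary

11010000


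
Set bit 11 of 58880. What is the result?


58880 | (1 << 11) = 58880 | 2048 = 60928

60928


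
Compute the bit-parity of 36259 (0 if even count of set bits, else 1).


0b1000110110100011 has 8 ones => parity 0

0


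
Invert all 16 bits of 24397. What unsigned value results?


24397 ^ 65535 = 41138

41138


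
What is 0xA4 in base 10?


A4 hex = 164 decimal

164


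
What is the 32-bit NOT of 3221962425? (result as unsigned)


~0b11000000000010110011111010111001 = 0b111111111101001100000101000110 = 1073004870 (32-bit unsigned)

1073004870


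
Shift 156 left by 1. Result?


0b10011100 << 1 = 0b100111000 = 312

312


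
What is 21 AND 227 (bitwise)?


0b10101 & 0b11100011 = 0b1 = 1

1


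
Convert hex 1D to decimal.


1D hex = 29 decimal

29


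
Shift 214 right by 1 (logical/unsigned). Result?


0b11010110 >> 1 = 0b1101011 = 107

107


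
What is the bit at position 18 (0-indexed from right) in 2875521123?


0b10101011011001001111100001100011, position 18 = 1

1


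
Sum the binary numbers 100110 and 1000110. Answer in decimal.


100110 + 1000110 = 1101100 = 108

108


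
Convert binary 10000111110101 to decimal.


10000111110101 in decimal = 8693

8693


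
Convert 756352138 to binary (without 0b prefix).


756352138 = 101101000101010000010010001010 in binary

101101000101010000010010001010


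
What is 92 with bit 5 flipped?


92 ^ (1 << 5) = 92 ^ 32 = 124

124


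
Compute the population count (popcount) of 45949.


0b1011001101111101 has 11 set bits

11


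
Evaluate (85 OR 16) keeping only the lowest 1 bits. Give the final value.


Step 1: 85 | 16 = 85
Step 2: 85 & 1 = 1

1


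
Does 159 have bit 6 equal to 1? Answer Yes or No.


0b10011111, bit 6 = 0. No

No


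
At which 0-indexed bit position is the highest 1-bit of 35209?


0b1000100110001001. Highest set bit at position 15

15


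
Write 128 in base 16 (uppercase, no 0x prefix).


128 = 80 hex

80


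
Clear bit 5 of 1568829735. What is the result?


1568829735 & ~(1 << 5) = 1568829703

1568829703


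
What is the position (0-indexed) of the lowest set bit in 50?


0b110010. Lowest set bit at position 1

1


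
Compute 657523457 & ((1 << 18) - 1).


657523457 & 262143 = 66305

66305


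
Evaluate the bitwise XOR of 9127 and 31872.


0b10001110100111 ^ 0b111110010000000 = 0b101111100100111 = 24359

24359


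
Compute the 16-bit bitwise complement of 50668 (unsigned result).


~0b1100010111101100 = 0b11101000010011 = 14867 (16-bit unsigned)

14867


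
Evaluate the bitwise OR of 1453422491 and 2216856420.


0b1010110101000010111011110011011 | 0b10000100001000101000101101100100 = 0b11010110101000111111111111111111 = 3601072127

3601072127


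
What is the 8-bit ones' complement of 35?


35 ^ 255 = 220

220


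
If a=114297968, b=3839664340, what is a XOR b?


114297968 ^ 3839664340 = 3792481444

3792481444


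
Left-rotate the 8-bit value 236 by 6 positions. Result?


Rotate 0b11101100 left by 6 (8-bit) = 0b111011 = 59

59


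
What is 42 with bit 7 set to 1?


42 | (1 << 7) = 42 | 128 = 170

170


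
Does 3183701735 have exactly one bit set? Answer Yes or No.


0b10111101110000110110111011100111. Multiple bits set => No

No


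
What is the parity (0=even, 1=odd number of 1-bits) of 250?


0b11111010 has 6 ones => parity 0

0


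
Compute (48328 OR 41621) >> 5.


Step 1: 48328 | 41621 = 48861
Step 2: 48861 >> 5 = 1526

1526


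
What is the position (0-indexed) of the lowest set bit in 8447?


0b10000011111111. Lowest set bit at position 0

0


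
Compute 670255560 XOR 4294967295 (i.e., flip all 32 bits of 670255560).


670255560 ^ 4294967295 = 3624711735

3624711735


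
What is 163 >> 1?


0b10100011 >> 1 = 0b1010001 = 81

81


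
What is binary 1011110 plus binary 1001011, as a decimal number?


1011110 + 1001011 = 10101001 = 169

169


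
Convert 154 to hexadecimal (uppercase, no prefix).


154 = 9A hex

9A


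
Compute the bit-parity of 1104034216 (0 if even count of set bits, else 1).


0b1000001110011100011100110101000 has 14 ones => parity 0

0


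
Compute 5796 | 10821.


0b1011010100100 | 0b10101001000101 = 0b11111011100101 = 16101

16101


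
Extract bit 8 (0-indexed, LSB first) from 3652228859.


0b11011001101100001001011011111011, position 8 = 0

0


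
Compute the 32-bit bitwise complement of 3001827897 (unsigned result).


~0b10110010111011000100001000111001 = 0b1001101000100111011110111000110 = 1293139398 (32-bit unsigned)

1293139398


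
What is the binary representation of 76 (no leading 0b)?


76 = 1001100 in binary

1001100


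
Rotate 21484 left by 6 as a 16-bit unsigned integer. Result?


Rotate 0b101001111101100 left by 6 (16-bit) = 0b1111101100010100 = 64276

64276


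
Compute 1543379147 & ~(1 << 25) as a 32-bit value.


1543379147 & ~(1 << 25) = 1509824715

1509824715


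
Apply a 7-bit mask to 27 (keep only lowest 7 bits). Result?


27 & 127 = 27

27


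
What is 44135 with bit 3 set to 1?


44135 | (1 << 3) = 44135 | 8 = 44143

44143


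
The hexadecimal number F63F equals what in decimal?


F63F hex = 63039 decimal

63039


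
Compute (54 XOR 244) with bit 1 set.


Step 1: 54 ^ 244 = 194
Step 2: 194 | (1 << 1) = 194 | 2 = 194

194


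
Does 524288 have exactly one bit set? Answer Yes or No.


0b10000000000000000000. Only one bit set => Yes

Yes


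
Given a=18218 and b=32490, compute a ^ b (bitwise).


18218 ^ 32490 = 14784

14784


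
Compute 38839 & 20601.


0b1001011110110111 & 0b101000001111001 = 0b1000000110001 = 4145

4145


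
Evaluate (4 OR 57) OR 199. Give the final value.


Step 1: 4 | 57 = 61
Step 2: 61 | 199 = 255

255


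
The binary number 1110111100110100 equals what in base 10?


1110111100110100 in decimal = 61236

61236


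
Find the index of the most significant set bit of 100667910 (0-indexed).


0b110000000000001001000000110. Highest set bit at position 26

26


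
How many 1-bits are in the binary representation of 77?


0b1001101 has 4 set bits

4


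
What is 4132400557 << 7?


0b11110110010011110110110110101101 << 7 = 0b111101100100111101101101101011010000000 = 528947271296

528947271296


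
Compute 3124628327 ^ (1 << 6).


3124628327 ^ (1 << 6) = 3124628327 ^ 64 = 3124628263

3124628263


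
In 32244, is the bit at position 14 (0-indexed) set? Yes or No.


0b111110111110100, bit 14 = 1. Yes

Yes


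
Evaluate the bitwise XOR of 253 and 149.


0b11111101 ^ 0b10010101 = 0b1101000 = 104

104


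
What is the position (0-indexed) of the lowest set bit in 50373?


0b1100010011000101. Lowest set bit at position 0

0


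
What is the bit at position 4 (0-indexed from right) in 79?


0b1001111, position 4 = 0

0


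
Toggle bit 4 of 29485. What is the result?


29485 ^ (1 << 4) = 29485 ^ 16 = 29501

29501


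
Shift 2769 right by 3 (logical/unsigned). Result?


0b101011010001 >> 3 = 0b101011010 = 346

346


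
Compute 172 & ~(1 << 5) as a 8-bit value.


172 & ~(1 << 5) = 140

140


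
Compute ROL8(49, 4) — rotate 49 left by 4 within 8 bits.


Rotate 0b110001 left by 4 (8-bit) = 0b10011 = 19

19


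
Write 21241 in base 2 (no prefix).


21241 = 101001011111001 in binary

101001011111001


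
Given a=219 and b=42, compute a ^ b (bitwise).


219 ^ 42 = 241

241


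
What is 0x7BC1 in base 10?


7BC1 hex = 31681 decimal

31681


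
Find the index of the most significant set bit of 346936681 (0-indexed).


0b10100101011011101010101101001. Highest set bit at position 28

28


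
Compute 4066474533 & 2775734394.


0b11110010011000010111101000100101 & 0b10100101011100100101100001111010 = 0b10100000011000000101100000100000 = 2690668576

2690668576


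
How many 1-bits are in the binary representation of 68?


0b1000100 has 2 set bits

2


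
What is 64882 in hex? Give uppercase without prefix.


64882 = FD72 hex

FD72


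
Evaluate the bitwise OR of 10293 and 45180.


0b10100000110101 | 0b1011000001111100 = 0b1011100001111101 = 47229

47229


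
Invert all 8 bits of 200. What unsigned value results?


200 ^ 255 = 55

55


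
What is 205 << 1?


0b11001101 << 1 = 0b110011010 = 410

410


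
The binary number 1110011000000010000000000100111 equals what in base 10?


1110011000000010000000000100111 in decimal = 1929445415

1929445415


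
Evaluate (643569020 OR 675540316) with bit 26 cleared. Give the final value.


Step 1: 643569020 | 675540316 = 778042748
Step 2: 778042748 & ~(1 << 26) = 710933884

710933884


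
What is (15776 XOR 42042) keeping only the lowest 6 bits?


Step 1: 15776 ^ 42042 = 39322
Step 2: 39322 & 63 = 26

26


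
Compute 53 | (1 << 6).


53 | (1 << 6) = 53 | 64 = 117

117


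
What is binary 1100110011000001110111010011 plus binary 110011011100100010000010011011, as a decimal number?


1100110011000001110111010011 + 110011011100100010000010011011 = 1000000001111100011111001101110 = 1077821038

1077821038


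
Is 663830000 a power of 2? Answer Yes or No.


0b100111100100010011110111110000. Multiple bits set => No

No


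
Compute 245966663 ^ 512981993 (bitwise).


0b1110101010010010011101000111 ^ 0b11110100100110111101111101001 = 0b10000001110100101110010101110 = 272260270

272260270


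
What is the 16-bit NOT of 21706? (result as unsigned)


~0b101010011001010 = 0b1010101100110101 = 43829 (16-bit unsigned)

43829


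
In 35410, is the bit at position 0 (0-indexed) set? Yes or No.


0b1000101001010010, bit 0 = 0. No

No


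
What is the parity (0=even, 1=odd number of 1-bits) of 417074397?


0b11000110111000000110011011101 has 15 ones => parity 1

1


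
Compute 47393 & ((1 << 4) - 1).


47393 & 15 = 1

1


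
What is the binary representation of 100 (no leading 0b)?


100 = 1100100 in binary

1100100


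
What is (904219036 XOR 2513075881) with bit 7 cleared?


Step 1: 904219036 ^ 2513075881 = 2687448885
Step 2: 2687448885 & ~(1 << 7) = 2687448885

2687448885


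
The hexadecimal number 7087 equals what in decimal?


7087 hex = 28807 decimal

28807


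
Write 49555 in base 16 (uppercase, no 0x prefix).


49555 = C193 hex

C193


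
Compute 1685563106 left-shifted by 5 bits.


0b1100100011101111010011011100010 << 5 = 0b110010001110111101001101110001000000 = 53938019392

53938019392


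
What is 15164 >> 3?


0b11101100111100 >> 3 = 0b11101100111 = 1895

1895


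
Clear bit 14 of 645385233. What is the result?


645385233 & ~(1 << 14) = 645368849

645368849


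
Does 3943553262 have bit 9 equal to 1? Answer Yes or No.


0b11101011000011011101100011101110, bit 9 = 0. No

No


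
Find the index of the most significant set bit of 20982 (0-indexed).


0b101000111110110. Highest set bit at position 14

14


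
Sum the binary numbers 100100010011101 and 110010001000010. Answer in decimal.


100100010011101 + 110010001000010 = 1010110011011111 = 44255

44255


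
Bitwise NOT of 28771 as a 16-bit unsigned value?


~0b111000001100011 = 0b1000111110011100 = 36764 (16-bit unsigned)

36764


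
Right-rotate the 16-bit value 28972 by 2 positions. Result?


Rotate 0b111000100101100 right by 2 (16-bit) = 0b1110001001011 = 7243

7243


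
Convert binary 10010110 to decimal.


10010110 in decimal = 150

150


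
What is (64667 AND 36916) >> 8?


Step 1: 64667 & 36916 = 36880
Step 2: 36880 >> 8 = 144

144


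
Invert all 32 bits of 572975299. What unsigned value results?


572975299 ^ 4294967295 = 3721991996

3721991996


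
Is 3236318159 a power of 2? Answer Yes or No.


0b11000000111001100100101111001111. Multiple bits set => No

No


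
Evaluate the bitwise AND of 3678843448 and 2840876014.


0b11011011010001101011001000111000 & 0b10101001010101000101001111101110 = 0b10001001010001000001001000101000 = 2302939688

2302939688


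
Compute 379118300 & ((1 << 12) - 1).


379118300 & 4095 = 732

732


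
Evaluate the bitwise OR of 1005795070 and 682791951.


0b111011111100110011011011111110 | 0b101000101100101001010000001111 = 0b111011111100111011011011111111 = 1005827839

1005827839


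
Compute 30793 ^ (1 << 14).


30793 ^ (1 << 14) = 30793 ^ 16384 = 14409

14409


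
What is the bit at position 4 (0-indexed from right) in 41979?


0b1010001111111011, position 4 = 1

1


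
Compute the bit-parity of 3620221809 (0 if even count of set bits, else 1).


0b11010111110010000011001101110001 has 17 ones => parity 1

1


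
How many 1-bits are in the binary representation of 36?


0b100100 has 2 set bits

2


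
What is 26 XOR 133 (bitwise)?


0b11010 ^ 0b10000101 = 0b10011111 = 159

159


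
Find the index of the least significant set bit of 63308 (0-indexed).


0b1111011101001100. Lowest set bit at position 2

2


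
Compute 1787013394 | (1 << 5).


1787013394 | (1 << 5) = 1787013394 | 32 = 1787013426

1787013426


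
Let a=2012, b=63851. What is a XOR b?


2012 ^ 63851 = 65207

65207


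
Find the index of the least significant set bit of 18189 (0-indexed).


0b100011100001101. Lowest set bit at position 0

0


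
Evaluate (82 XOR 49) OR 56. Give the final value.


Step 1: 82 ^ 49 = 99
Step 2: 99 | 56 = 123

123


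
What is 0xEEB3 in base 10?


EEB3 hex = 61107 decimal

61107


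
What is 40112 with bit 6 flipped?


40112 ^ (1 << 6) = 40112 ^ 64 = 40176

40176


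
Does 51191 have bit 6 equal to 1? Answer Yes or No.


0b1100011111110111, bit 6 = 1. Yes

Yes


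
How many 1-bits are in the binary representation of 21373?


0b101001101111101 has 10 set bits

10


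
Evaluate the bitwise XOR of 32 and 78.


0b100000 ^ 0b1001110 = 0b1101110 = 110

110


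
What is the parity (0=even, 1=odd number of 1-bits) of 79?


0b1001111 has 5 ones => parity 1

1


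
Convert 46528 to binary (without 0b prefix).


46528 = 1011010111000000 in binary

1011010111000000


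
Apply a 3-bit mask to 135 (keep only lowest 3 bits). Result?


135 & 7 = 7

7


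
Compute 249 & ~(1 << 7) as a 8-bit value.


249 & ~(1 << 7) = 121

121


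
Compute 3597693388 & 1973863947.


0b11010110011100000111000111001100 & 0b1110101101001101100011000001011 = 0b1010100001000000100000000001000 = 1411399688

1411399688


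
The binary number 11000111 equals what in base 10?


11000111 in decimal = 199

199


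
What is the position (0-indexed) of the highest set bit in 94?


0b1011110. Highest set bit at position 6

6


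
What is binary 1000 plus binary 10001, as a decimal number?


1000 + 10001 = 11001 = 25

25


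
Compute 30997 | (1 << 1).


30997 | (1 << 1) = 30997 | 2 = 30999

30999


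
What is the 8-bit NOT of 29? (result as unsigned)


~0b11101 = 0b11100010 = 226 (8-bit unsigned)

226


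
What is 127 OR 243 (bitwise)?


0b1111111 | 0b11110011 = 0b11111111 = 255

255


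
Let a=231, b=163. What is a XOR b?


231 ^ 163 = 68

68


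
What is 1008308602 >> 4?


0b111100000110011001000101111010 >> 4 = 0b11110000011001100100010111 = 63019287

63019287


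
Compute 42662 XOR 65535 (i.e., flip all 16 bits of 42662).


42662 ^ 65535 = 22873

22873


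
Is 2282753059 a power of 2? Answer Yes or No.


0b10001000000100000000110000100011. Multiple bits set => No

No


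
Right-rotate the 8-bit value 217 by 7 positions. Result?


Rotate 0b11011001 right by 7 (8-bit) = 0b10110011 = 179

179


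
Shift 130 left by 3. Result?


0b10000010 << 3 = 0b10000010000 = 1040

1040


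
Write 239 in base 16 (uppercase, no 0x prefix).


239 = EF hex

EF


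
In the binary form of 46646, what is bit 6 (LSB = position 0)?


0b1011011000110110, position 6 = 0

0


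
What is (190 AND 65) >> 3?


Step 1: 190 & 65 = 0
Step 2: 0 >> 3 = 0

0


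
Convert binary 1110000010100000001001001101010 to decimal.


1110000010100000001001001101010 in decimal = 1884295786

1884295786


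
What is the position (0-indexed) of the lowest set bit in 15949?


0b11111001001101. Lowest set bit at position 0

0


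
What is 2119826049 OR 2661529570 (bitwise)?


0b1111110010110011111101010000001 | 0b10011110101000111011011111100010 = 0b11111110111110111111111111100011 = 4277927907

4277927907


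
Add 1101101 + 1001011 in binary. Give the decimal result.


1101101 + 1001011 = 10111000 = 184

184


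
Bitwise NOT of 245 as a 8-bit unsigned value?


~0b11110101 = 0b1010 = 10 (8-bit unsigned)

10


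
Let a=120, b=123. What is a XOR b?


120 ^ 123 = 3

3


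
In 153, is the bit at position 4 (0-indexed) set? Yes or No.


0b10011001, bit 4 = 1. Yes

Yes


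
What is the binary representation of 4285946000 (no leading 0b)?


4285946000 = 11111111011101100101100010010000 in binary

11111111011101100101100010010000


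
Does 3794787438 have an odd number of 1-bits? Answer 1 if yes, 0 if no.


0b11100010001011111101110001101110 has 19 ones => parity 1

1


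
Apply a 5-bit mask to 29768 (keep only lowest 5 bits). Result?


29768 & 31 = 8

8


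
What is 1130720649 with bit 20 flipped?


1130720649 ^ (1 << 20) = 1130720649 ^ 1048576 = 1131769225

1131769225


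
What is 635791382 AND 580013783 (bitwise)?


0b100101111001010110100000010110 & 0b100010100100100100111011010111 = 0b100000100000000100100000010110 = 545277974

545277974


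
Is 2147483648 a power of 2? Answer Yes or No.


0b10000000000000000000000000000000. Only one bit set => Yes

Yes


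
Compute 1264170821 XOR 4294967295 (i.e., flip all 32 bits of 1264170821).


1264170821 ^ 4294967295 = 3030796474

3030796474


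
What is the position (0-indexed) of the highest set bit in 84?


0b1010100. Highest set bit at position 6

6


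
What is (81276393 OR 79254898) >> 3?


Step 1: 81276393 | 79254898 = 83459579
Step 2: 83459579 >> 3 = 10432447

10432447


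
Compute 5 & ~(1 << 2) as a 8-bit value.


5 & ~(1 << 2) = 1

1


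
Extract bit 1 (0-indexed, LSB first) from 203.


0b11001011, position 1 = 1

1


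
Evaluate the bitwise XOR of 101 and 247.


0b1100101 ^ 0b11110111 = 0b10010010 = 146

146


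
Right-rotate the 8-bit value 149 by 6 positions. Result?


Rotate 0b10010101 right by 6 (8-bit) = 0b1010110 = 86

86


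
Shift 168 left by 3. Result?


0b10101000 << 3 = 0b10101000000 = 1344

1344


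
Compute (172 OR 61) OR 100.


Step 1: 172 | 61 = 189
Step 2: 189 | 100 = 253

253


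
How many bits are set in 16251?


0b11111101111011 has 12 set bits

12


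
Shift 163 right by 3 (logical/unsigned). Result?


0b10100011 >> 3 = 0b10100 = 20

20


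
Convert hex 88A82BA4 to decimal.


88A82BA4 hex = 2292722596 decimal

2292722596


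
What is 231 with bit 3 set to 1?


231 | (1 << 3) = 231 | 8 = 239

239


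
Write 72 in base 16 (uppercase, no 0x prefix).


72 = 48 hex

48


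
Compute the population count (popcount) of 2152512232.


0b10000000010011001011101011101000 has 13 set bits

13


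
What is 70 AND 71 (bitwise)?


0b1000110 & 0b1000111 = 0b1000110 = 70

70


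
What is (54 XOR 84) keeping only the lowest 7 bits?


Step 1: 54 ^ 84 = 98
Step 2: 98 & 127 = 98

98


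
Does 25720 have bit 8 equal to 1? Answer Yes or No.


0b110010001111000, bit 8 = 0. No

No


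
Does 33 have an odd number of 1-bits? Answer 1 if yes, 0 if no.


0b100001 has 2 ones => parity 0

0


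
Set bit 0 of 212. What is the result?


212 | (1 << 0) = 212 | 1 = 213

213


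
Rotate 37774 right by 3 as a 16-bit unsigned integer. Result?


Rotate 0b1001001110001110 right by 3 (16-bit) = 0b1101001001110001 = 53873

53873


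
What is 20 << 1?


0b10100 << 1 = 0b101000 = 40

40


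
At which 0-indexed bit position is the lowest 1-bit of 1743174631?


0b1100111111001101011101111100111. Lowest set bit at position 0

0


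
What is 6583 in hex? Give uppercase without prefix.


6583 = 19B7 hex

19B7


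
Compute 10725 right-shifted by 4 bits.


0b10100111100101 >> 4 = 0b1010011110 = 670

670


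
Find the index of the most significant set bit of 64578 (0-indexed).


0b1111110001000010. Highest set bit at position 15

15


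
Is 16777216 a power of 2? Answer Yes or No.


0b1000000000000000000000000. Only one bit set => Yes

Yes


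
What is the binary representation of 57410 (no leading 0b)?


57410 = 1110000001000010 in binary

1110000001000010


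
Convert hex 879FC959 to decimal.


879FC959 hex = 2275395929 decimal

2275395929


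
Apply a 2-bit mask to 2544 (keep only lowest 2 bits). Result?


2544 & 3 = 0

0


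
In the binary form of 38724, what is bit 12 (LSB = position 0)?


0b1001011101000100, position 12 = 1

1


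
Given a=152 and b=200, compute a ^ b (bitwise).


152 ^ 200 = 80

80


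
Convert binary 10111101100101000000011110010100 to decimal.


10111101100101000000011110010100 in decimal = 3180595092

3180595092


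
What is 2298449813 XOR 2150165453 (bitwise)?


0b10001000111111111000111110010101 ^ 0b10000000001010001110101111001101 = 0b1000110101110110010001011000 = 148333656

148333656


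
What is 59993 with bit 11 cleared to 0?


59993 & ~(1 << 11) = 57945

57945


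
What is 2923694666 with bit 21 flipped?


2923694666 ^ (1 << 21) = 2923694666 ^ 2097152 = 2925791818

2925791818


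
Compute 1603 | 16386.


0b11001000011 | 0b100000000000010 = 0b100011001000011 = 17987

17987


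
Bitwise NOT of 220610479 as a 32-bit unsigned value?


~0b1101001001100011111110101111 = 0b11110010110110011100000001010000 = 4074356816 (32-bit unsigned)

4074356816


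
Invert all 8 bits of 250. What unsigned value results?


250 ^ 255 = 5

5


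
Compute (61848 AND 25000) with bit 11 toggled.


Step 1: 61848 & 25000 = 24968
Step 2: 24968 ^ (1 << 11) = 24968 ^ 2048 = 27016

27016


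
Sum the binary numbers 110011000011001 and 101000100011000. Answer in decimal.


110011000011001 + 101000100011000 = 1011011100110001 = 46897

46897


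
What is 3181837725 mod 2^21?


3181837725 & 2097151 = 458141

458141


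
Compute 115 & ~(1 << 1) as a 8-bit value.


115 & ~(1 << 1) = 113

113


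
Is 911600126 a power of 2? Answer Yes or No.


0b110110010101011110100111111110. Multiple bits set => No

No


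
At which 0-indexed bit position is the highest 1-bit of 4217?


0b1000001111001. Highest set bit at position 12

12


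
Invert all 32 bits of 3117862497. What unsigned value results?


3117862497 ^ 4294967295 = 1177104798

1177104798


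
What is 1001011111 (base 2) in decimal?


1001011111 in decimal = 607

607


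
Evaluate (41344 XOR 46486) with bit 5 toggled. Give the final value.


Step 1: 41344 ^ 46486 = 5142
Step 2: 5142 ^ (1 << 5) = 5142 ^ 32 = 5174

5174


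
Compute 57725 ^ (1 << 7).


57725 ^ (1 << 7) = 57725 ^ 128 = 57853

57853


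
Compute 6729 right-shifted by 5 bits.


0b1101001001001 >> 5 = 0b11010010 = 210

210


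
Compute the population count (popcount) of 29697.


0b111010000000001 has 5 set bits

5


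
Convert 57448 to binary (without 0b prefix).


57448 = 1110000001101000 in binary

1110000001101000


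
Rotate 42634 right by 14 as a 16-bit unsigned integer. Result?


Rotate 0b1010011010001010 right by 14 (16-bit) = 0b1001101000101010 = 39466

39466


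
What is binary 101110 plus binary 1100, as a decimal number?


101110 + 1100 = 111010 = 58

58


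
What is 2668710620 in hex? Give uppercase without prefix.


2668710620 = 9F114ADC hex

9F114ADC


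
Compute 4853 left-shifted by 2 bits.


0b1001011110101 << 2 = 0b100101111010100 = 19412

19412


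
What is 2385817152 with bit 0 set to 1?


2385817152 | (1 << 0) = 2385817152 | 1 = 2385817153

2385817153


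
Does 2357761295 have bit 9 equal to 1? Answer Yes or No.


0b10001100100010001001010100001111, bit 9 = 0. No

No


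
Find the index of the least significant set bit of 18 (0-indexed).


0b10010. Lowest set bit at position 1

1


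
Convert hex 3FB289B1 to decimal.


3FB289B1 hex = 1068665265 decimal

1068665265


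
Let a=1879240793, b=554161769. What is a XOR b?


1879240793 ^ 554161769 = 1359291952

1359291952


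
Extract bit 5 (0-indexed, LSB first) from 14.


0b1110, position 5 = 0

0


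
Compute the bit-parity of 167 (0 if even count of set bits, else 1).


0b10100111 has 5 ones => parity 1

1


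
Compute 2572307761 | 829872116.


0b10011001010100100100110100110001 | 0b110001011101101101011111110100 = 0b10111001011101101101111111110101 = 3111575541

3111575541


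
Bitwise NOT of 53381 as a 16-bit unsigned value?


~0b1101000010000101 = 0b10111101111010 = 12154 (16-bit unsigned)

12154


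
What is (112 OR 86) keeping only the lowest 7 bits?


Step 1: 112 | 86 = 118
Step 2: 118 & 127 = 118

118


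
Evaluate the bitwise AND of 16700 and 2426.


0b100000100111100 & 0b100101111010 = 0b100111000 = 312

312


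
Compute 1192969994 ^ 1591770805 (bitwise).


0b1000111000110110100011100001010 ^ 0b1011110111000000111111010110101 = 0b11001111110110011100110111111 = 435894719

435894719


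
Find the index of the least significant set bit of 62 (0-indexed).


0b111110. Lowest set bit at position 1

1


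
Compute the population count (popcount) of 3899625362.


0b11101000011011111000111110010010 has 18 set bits

18


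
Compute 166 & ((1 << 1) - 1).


166 & 1 = 0

0


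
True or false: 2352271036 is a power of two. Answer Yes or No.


0b10001100001101001100111010111100. Multiple bits set => No

No


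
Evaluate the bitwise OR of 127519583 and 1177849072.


0b111100110011100101101011111 | 0b1000110001101001000110011110000 = 0b1000111101111011100111111111111 = 1203621887

1203621887


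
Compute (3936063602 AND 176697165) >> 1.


Step 1: 3936063602 & 176697165 = 176685120
Step 2: 176685120 >> 1 = 88342560

88342560


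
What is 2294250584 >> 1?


0b10001000101111110111110001011000 >> 1 = 0b1000100010111111011111000101100 = 1147125292

1147125292


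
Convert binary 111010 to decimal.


111010 in decimal = 58

58


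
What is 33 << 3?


0b100001 << 3 = 0b100001000 = 264

264
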